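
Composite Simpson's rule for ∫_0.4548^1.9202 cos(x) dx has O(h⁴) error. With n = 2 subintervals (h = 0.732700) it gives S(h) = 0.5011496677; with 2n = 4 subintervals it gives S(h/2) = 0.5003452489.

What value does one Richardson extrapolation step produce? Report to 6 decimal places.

Method order is 4; weight 2^4 = 16.
16·0.5003452489 = 8.0055239824; subtract 0.5011496677 → 7.5043743147
(16·0.5003452489 − 0.5011496677)/(16 − 1) = 0.5002916210

0.500292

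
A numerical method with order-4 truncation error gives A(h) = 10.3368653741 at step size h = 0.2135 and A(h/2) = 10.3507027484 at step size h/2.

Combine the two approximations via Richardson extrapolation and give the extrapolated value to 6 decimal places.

10.351625

Leading term ∝ h^4; use weight 16 = 2^4.
A(h/2) − A(h) = 10.3507027484 − 10.3368653741 = 0.0138373743
Correction (A(h/2) − A(h))/(16 − 1) = 0.0138373743/15 = 0.0009224916
R = 10.3507027484 + 0.0009224916 = 10.3516252400
Gap between inputs: 1.384e-02; correction applied: +0.0009224916.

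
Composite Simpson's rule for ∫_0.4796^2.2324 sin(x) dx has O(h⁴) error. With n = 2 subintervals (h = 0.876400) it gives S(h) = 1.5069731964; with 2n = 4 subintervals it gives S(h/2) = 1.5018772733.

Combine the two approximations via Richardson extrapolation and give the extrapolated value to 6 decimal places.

The method has order 4: 2^4 = 16.
Weighted: 24.0300363728 − 1.5069731964 = 22.5230631764
Denominator 16 − 1 = 15.
So the Richardson estimate is 1.5015375451.

1.501538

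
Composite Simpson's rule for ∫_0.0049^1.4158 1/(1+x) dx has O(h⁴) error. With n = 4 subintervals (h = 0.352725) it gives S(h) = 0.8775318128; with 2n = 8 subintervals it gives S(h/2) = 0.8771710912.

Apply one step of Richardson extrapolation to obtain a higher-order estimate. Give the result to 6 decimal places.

0.877147

The method has order 4: 2^4 = 16.
Numerator 16×A(h/2) − A(h) = 16×0.8771710912 − 0.8775318128 = 13.1572056464
Divide by 2^4 − 1 = 15.
13.1572056464 ÷ 15 = 0.8771470431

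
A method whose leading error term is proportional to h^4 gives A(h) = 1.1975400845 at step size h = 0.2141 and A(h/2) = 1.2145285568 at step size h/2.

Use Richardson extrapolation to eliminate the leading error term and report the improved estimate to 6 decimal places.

With r = 4 the leading error scales as h^4, so the weight is 2^4 = 16.
2^4·A(h/2) = 19.4324569088; minus A(h) gives 18.2349168243.
Extrapolated: 18.2349168243 / 15 = 1.2156611216

1.215661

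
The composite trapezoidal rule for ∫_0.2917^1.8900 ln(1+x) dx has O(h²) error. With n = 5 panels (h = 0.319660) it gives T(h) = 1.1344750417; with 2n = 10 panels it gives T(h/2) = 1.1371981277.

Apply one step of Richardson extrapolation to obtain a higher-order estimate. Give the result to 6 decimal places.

1.138106

With r = 2 the leading error scales as h^2, so the weight is 2^2 = 4.
2^2×A(h/2) = 4.5487925108; minus A(h) gives 3.4143174691.
R = 3.4143174691/3 = 1.1381058230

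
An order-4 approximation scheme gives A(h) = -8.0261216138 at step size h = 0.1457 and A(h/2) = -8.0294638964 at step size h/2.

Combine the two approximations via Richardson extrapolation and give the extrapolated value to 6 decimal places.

-8.029687

r = 4, so 2^r = 16.
16*(-8.0294638964) = -128.4714223424; subtract (-8.0261216138) → -120.4453007286
Divide by 2^4 − 1 = 15.
Extrapolated: (-120.4453007286) / 15 = -8.0296867152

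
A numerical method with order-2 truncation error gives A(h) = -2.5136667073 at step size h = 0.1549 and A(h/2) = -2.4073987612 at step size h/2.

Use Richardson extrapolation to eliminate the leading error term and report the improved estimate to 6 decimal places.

r = 2: numerator weight 4, denominator 3.
Weighted: (-9.6295950448) − (-2.5136667073) = -7.1159283375
(-7.1159283375) ÷ 3 = -2.3719761125

-2.371976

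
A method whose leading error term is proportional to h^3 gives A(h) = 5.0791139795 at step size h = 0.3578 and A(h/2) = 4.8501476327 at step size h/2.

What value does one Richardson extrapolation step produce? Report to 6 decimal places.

r = 3: numerator weight 8, denominator 7.
2^3·A(h/2) = 38.8011810616; minus A(h) gives 33.7220670821.
33.7220670821 ÷ 7 = 4.8174381546

4.817438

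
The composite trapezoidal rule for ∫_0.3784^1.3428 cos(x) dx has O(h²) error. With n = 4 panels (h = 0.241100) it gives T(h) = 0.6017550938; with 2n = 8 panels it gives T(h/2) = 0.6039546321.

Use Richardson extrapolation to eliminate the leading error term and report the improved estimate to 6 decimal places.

0.604688

Order 2 gives 2^r = 4 and 2^r − 1 = 3.
4 × 0.6039546321 = 2.4158185284; subtract 0.6017550938 → 1.8140634346
Denominator 4 − 1 = 3.
R = 1.8140634346/3 = 0.6046878115
Correction |R − A(h/2)| = 7.332e-04; gap |A(h/2) − A(h)| = 2.200e-03.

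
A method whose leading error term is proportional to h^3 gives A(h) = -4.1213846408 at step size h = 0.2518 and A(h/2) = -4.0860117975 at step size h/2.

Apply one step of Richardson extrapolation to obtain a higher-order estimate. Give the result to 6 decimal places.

-4.080959

The method has order 3: 2^3 = 8.
8 × (-4.0860117975) = -32.6880943800; subtract (-4.1213846408) → -28.5667097392
Divide by 2^3 − 1 = 7.
Extrapolated: (-28.5667097392) / 7 = -4.0809585342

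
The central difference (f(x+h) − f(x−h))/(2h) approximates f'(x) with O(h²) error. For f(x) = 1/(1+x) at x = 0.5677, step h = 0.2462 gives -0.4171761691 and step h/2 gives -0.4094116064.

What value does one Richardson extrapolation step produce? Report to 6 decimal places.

-0.406823

Error is O(h^2); halving h shrinks it by 2^2 = 4.
4×(-0.4094116064) = -1.6376464256; subtract (-0.4171761691) → -1.2204702565
Extrapolated: (-1.2204702565) / 3 = -0.4068234188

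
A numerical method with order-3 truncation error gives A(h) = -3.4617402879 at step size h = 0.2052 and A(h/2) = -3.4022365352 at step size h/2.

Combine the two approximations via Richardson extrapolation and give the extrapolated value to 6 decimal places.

Method order is 3; weight 2^3 = 8.
2^3×A(h/2) = -27.2178922816; minus A(h) gives -23.7561519937.
R = (-23.7561519937)/7 = -3.3937359991
Correction |R − A(h/2)| = 8.501e-03; gap |A(h/2) − A(h)| = 5.950e-02.

-3.393736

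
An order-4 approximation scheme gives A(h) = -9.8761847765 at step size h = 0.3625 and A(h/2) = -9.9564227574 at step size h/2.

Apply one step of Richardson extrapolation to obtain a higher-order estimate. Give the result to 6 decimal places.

-9.961772

r = 4, so 2^r = 16.
A(h/2) − A(h) = -9.9564227574 − (-9.8761847765) = -0.0802379809
Correction (A(h/2) − A(h))/(16 − 1) = (-0.0802379809)/15 = -0.0053491987
R = A(h/2) + (A(h/2) − A(h))/15 = -9.9564227574 − 0.0053491987 = -9.9617719561
Correction |R − A(h/2)| = 5.349e-03; gap |A(h/2) − A(h)| = 8.024e-02.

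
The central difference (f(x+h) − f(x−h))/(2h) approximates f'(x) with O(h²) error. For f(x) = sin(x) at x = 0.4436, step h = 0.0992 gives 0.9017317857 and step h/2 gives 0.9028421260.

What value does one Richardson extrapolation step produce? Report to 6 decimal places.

0.903212

Error is O(h^2); halving h shrinks it by 2^2 = 4.
2^2×A(h/2) = 3.6113685040; minus A(h) gives 2.7096367183.
Divide by 2^2 − 1 = 3.
(4×0.9028421260 − 0.9017317857)/(4 − 1) = 0.9032122394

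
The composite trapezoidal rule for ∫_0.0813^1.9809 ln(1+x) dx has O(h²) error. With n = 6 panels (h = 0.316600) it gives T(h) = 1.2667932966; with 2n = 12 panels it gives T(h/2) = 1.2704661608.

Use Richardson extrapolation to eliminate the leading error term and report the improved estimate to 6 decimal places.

1.271690

With r = 2 the leading error scales as h^2, so the weight is 2^2 = 4.
A(h/2) − A(h) = 1.2704661608 − 1.2667932966 = 0.0036728642
Divide by 2^2 − 1 = 3: 0.0036728642/3 = 0.0012242881
R = 1.2704661608 + 0.0012242881 = 1.2716904489
Gap between inputs: 3.673e-03; correction applied: +0.0012242881.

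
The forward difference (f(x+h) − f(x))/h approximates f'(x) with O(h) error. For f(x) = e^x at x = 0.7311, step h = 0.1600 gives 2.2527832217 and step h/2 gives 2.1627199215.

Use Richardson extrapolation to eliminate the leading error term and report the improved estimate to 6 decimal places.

2.072657

r = 1, so 2^r = 2.
A(h/2) − A(h) = 2.1627199215 − 2.2527832217 = -0.0900633002
Correction (A(h/2) − A(h))/(2 − 1) = (-0.0900633002)/1 = -0.0900633002
R = A(h/2) + (A(h/2) − A(h))/1 = 2.1627199215 − 0.0900633002 = 2.0726566213
Shift from A(h/2): −0.0900633002.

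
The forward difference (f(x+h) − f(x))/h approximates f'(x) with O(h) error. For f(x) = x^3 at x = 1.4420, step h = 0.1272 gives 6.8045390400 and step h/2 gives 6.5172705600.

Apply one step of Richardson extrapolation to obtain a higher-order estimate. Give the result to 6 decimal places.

Leading term ∝ h^1; use weight 2 = 2^1.
2*6.5172705600 − 6.8045390400 = 6.2300020800
Extrapolated: 6.2300020800 / 1 = 6.2300020800

6.230002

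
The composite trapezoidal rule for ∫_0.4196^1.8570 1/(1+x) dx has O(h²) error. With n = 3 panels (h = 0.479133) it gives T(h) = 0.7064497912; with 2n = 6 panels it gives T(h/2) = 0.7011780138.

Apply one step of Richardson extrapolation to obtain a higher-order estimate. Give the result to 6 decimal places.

r = 2, so 2^r = 4.
Difference of the inputs: 0.7011780138 − 0.7064497912 = -0.0052717774
Correction (A(h/2) − A(h))/(4 − 1) = (-0.0052717774)/3 = -0.0017572591
R = 0.7011780138 − 0.0017572591 = 0.6994207547
Correction |R − A(h/2)| = 1.757e-03; gap |A(h/2) − A(h)| = 5.272e-03.

0.699421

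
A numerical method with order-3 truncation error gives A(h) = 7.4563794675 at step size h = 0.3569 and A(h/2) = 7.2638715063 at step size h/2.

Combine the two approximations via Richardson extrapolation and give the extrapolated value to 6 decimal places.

7.236370

r = 3, so 2^r = 8.
8·7.2638715063 = 58.1109720504; subtract 7.4563794675 → 50.6545925829
Extrapolated: 50.6545925829 / 7 = 7.2363703690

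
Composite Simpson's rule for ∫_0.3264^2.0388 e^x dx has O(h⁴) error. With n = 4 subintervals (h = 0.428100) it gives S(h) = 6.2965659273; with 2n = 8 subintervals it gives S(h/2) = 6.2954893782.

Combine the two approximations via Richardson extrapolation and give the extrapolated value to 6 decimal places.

6.295418

r = 4: numerator weight 16, denominator 15.
A(h/2) − A(h) = 6.2954893782 − 6.2965659273 = -0.0010765491
Correction (A(h/2) − A(h))/(16 − 1) = (-0.0010765491)/15 = -0.0000717699
R = A(h/2) + (A(h/2) − A(h))/15 = 6.2954893782 − 0.0000717699 = 6.2954176083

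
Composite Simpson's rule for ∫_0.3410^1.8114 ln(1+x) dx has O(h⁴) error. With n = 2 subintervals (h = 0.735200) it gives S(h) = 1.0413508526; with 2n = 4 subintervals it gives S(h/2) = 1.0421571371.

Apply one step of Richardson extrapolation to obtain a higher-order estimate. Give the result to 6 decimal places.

With r = 4 the leading error scales as h^4, so the weight is 2^4 = 16.
A(h/2) − A(h) = 1.0421571371 − 1.0413508526 = 0.0008062845
Divide by 2^4 − 1 = 15: 0.0008062845/15 = 0.0000537523
R = A(h/2) + (A(h/2) − A(h))/15 = 1.0421571371 + 0.0000537523 = 1.0422108894

1.042211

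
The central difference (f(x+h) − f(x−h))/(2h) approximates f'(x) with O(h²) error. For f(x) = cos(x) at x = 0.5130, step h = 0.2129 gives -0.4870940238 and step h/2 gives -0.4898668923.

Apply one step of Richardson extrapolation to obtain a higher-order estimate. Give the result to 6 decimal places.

-0.490791

r = 2: numerator weight 4, denominator 3.
4 × (-0.4898668923) = -1.9594675692; (-1.9594675692) − (-0.4870940238) = -1.4723735454
(-1.4723735454) ÷ 3 = -0.4907911818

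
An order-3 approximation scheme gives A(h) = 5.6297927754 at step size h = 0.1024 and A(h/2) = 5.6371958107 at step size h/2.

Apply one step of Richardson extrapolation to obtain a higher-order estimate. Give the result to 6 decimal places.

5.638253

r = 3, so 2^r = 8.
Weighted: 45.0975664856 − 5.6297927754 = 39.4677737102
R = 39.4677737102/7 = 5.6382533872
Gap between inputs: 7.403e-03; correction applied: +0.0010575765.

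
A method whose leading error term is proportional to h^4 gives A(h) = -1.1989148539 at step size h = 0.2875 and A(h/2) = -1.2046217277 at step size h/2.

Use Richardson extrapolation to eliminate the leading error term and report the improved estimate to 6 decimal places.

-1.205002

r = 4: numerator weight 16, denominator 15.
2^4×A(h/2) = -19.2739476432; minus A(h) gives -18.0750327893.
(-18.0750327893) ÷ 15 = -1.2050021860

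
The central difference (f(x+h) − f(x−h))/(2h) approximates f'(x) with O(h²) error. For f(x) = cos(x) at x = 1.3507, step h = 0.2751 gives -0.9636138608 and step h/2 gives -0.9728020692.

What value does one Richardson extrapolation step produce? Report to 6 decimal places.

Leading term ∝ h^2; use weight 4 = 2^2.
Numerator 4×A(h/2) − A(h) = 4×(-0.9728020692) − (-0.9636138608) = -2.9275944160
(-2.9275944160) ÷ 3 = -0.9758648053
Gap between inputs: 9.188e-03; correction applied: −0.0030627361.

-0.975865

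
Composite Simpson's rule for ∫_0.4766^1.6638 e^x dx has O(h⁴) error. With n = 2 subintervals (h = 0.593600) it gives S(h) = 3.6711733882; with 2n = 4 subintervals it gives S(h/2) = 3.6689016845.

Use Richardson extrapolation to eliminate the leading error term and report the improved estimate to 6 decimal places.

3.668750

Leading term ∝ h^4; use weight 16 = 2^4.
2^4*A(h/2) = 58.7024269520; minus A(h) gives 55.0312535638.
Denominator 16 − 1 = 15.
55.0312535638 ÷ 15 = 3.6687502376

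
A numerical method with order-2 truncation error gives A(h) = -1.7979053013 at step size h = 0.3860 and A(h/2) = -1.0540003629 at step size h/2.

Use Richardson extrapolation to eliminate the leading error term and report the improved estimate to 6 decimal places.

-0.806032

Order 2 gives 2^r = 4 and 2^r − 1 = 3.
4×(-1.0540003629) = -4.2160014516; (-4.2160014516) − (-1.7979053013) = -2.4180961503
R = (-2.4180961503)/3 = -0.8060320501
Shift from A(h/2): +0.2479683128.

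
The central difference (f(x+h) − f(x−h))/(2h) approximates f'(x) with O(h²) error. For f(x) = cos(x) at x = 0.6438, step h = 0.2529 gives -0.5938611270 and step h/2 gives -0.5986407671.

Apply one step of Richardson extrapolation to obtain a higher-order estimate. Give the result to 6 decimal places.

-0.600234

r = 2, so 2^r = 4.
4 × (-0.5986407671) = -2.3945630684; subtract (-0.5938611270) → -1.8007019414
(4 × (-0.5986407671) − (-0.5938611270))/(4 − 1) = -0.6002339805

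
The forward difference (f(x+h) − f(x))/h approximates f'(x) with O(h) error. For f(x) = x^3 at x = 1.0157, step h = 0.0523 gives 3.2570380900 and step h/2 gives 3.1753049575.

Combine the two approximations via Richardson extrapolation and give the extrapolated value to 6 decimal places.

Error is O(h^1); halving h shrinks it by 2^1 = 2.
Numerator 2×A(h/2) − A(h) = 2×3.1753049575 − 3.2570380900 = 3.0935718250
Extrapolated: 3.0935718250 / 1 = 3.0935718250

3.093572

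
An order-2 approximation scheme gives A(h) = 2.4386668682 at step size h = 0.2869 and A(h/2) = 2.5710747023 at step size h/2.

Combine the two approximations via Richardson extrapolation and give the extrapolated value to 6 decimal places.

Method order is 2; weight 2^2 = 4.
Numerator 4×A(h/2) − A(h) = 4×2.5710747023 − 2.4386668682 = 7.8456319410
Extrapolated: 7.8456319410 / 3 = 2.6152106470

2.615211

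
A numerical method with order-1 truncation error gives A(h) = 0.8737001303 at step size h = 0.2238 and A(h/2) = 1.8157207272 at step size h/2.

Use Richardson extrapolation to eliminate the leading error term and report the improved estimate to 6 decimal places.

2.757741

Order 1 gives 2^r = 2 and 2^r − 1 = 1.
2·1.8157207272 − 0.8737001303 = 2.7577413241
Denominator 2 − 1 = 1.
Result: 2.7577413241
Gap between inputs: 9.420e-01; correction applied: +0.9420205969.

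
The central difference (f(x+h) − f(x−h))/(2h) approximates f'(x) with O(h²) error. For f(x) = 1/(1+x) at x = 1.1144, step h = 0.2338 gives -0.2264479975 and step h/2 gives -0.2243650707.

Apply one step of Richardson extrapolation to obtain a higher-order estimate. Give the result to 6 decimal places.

-0.223671

Order 2 gives 2^r = 4 and 2^r − 1 = 3.
4*(-0.2243650707) = -0.8974602828; subtract (-0.2264479975) → -0.6710122853
(4*(-0.2243650707) − (-0.2264479975))/(4 − 1) = -0.2236707618
Shift from A(h/2): +0.0006943089.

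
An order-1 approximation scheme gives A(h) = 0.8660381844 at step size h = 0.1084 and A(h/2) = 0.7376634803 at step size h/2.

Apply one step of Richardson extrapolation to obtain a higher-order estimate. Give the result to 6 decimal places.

r = 1, so 2^r = 2.
Weighted: 1.4753269606 − 0.8660381844 = 0.6092887762
(2×0.7376634803 − 0.8660381844)/(2 − 1) = 0.6092887762
Gap between inputs: 1.284e-01; correction applied: −0.1283747041.

0.609289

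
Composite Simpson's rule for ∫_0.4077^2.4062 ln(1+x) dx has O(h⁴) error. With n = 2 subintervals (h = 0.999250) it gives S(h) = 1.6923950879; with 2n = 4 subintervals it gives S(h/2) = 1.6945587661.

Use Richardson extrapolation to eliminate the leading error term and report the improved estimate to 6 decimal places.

Order 4 gives 2^r = 16 and 2^r − 1 = 15.
Top: 16(1.6945587661) − (1.6923950879) = 25.4205451697
Denominator 16 − 1 = 15.
25.4205451697 ÷ 15 = 1.6947030113

1.694703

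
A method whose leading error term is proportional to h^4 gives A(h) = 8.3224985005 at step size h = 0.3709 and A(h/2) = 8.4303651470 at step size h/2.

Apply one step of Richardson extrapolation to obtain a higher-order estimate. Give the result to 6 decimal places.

r = 4: numerator weight 16, denominator 15.
16 × 8.4303651470 = 134.8858423520; 134.8858423520 − 8.3224985005 = 126.5633438515
Extrapolated: 126.5633438515 / 15 = 8.4375562568
Correction |R − A(h/2)| = 7.191e-03; gap |A(h/2) − A(h)| = 1.079e-01.

8.437556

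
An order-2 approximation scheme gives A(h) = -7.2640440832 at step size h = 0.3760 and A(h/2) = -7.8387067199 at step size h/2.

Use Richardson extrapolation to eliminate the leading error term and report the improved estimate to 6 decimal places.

-8.030261

The method has order 2: 2^2 = 4.
2^2·A(h/2) = -31.3548268796; minus A(h) gives -24.0907827964.
R = (-24.0907827964)/3 = -8.0302609321
Correction |R − A(h/2)| = 1.916e-01; gap |A(h/2) − A(h)| = 5.747e-01.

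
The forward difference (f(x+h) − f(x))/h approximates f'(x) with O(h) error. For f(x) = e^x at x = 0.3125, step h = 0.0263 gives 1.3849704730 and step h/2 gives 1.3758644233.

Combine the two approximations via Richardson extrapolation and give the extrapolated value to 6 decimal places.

1.366758

With r = 1 the leading error scales as h^1, so the weight is 2^1 = 2.
2^1*A(h/2) = 2.7517288466; minus A(h) gives 1.3667583736.
Denominator 2 − 1 = 1.
Result: 1.3667583736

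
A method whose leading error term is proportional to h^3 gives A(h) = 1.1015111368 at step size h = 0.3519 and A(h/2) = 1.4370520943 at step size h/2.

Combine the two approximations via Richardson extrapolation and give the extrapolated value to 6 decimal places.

1.484987

The method has order 3: 2^3 = 8.
Weighted: 11.4964167544 − 1.1015111368 = 10.3949056176
(8×1.4370520943 − 1.1015111368)/(8 − 1) = 1.4849865168
Correction |R − A(h/2)| = 4.793e-02; gap |A(h/2) − A(h)| = 3.355e-01.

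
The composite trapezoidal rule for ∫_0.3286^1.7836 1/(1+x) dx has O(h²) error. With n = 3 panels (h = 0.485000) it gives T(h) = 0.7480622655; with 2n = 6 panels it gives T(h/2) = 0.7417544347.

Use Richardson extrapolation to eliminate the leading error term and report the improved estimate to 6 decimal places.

0.739652

Order 2 gives 2^r = 4 and 2^r − 1 = 3.
4·0.7417544347 − 0.7480622655 = 2.2189554733
R = 2.2189554733/3 = 0.7396518244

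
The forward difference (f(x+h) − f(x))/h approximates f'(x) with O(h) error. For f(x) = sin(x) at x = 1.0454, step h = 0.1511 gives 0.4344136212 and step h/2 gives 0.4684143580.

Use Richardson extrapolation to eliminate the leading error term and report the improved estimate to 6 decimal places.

0.502415

Error is O(h^1); halving h shrinks it by 2^1 = 2.
Weighted: 0.9368287160 − 0.4344136212 = 0.5024150948
Denominator 2 − 1 = 1.
Result: 0.5024150948
Gap between inputs: 3.400e-02; correction applied: +0.0340007368.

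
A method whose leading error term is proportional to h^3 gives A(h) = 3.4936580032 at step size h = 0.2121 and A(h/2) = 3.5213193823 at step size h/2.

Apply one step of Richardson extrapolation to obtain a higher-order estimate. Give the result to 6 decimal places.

Order 3 gives 2^r = 8 and 2^r − 1 = 7.
A(h/2) − A(h) = 3.5213193823 − 3.4936580032 = 0.0276613791
Correction (A(h/2) − A(h))/(8 − 1) = 0.0276613791/7 = 0.0039516256
R = A(h/2) + (A(h/2) − A(h))/7 = 3.5213193823 + 0.0039516256 = 3.5252710079
Gap between inputs: 2.766e-02; correction applied: +0.0039516256.

3.525271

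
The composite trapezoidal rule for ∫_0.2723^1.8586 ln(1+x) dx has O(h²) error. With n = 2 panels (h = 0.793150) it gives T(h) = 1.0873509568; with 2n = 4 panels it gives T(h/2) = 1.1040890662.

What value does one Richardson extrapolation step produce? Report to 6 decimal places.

Leading term ∝ h^2; use weight 4 = 2^2.
Difference of the inputs: 1.1040890662 − 1.0873509568 = 0.0167381094
Correction (A(h/2) − A(h))/(4 − 1) = 0.0167381094/3 = 0.0055793698
R = A(h/2) + (A(h/2) − A(h))/3 = 1.1040890662 + 0.0055793698 = 1.1096684360
Shift from A(h/2): +0.0055793698.

1.109668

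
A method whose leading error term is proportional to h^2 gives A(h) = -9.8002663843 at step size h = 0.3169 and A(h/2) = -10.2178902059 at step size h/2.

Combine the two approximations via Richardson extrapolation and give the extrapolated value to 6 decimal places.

Method order is 2; weight 2^2 = 4.
4·(-10.2178902059) = -40.8715608236; subtract (-9.8002663843) → -31.0712944393
Denominator 4 − 1 = 3.
(4·(-10.2178902059) − (-9.8002663843))/(4 − 1) = -10.3570981464

-10.357098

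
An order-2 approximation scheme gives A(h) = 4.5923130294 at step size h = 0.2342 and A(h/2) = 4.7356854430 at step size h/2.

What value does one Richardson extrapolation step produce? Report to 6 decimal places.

4.783476

Method order is 2; weight 2^2 = 4.
Weighted: 18.9427417720 − 4.5923130294 = 14.3504287426
R = 14.3504287426/3 = 4.7834762475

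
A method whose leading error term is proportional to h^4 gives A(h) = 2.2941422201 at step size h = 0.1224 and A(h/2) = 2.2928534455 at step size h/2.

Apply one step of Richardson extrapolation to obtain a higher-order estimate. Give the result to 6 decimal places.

2.292768

The method has order 4: 2^4 = 16.
Weighted: 36.6856551280 − 2.2941422201 = 34.3915129079
Denominator 16 − 1 = 15.
Extrapolated: 34.3915129079 / 15 = 2.2927675272
Shift from A(h/2): −0.0000859183.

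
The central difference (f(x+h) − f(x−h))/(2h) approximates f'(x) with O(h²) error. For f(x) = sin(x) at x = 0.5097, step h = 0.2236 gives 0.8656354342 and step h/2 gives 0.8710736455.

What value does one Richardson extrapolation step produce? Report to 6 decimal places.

Order 2 gives 2^r = 4 and 2^r − 1 = 3.
2^2×A(h/2) = 3.4842945820; minus A(h) gives 2.6186591478.
Denominator 4 − 1 = 3.
Extrapolated: 2.6186591478 / 3 = 0.8728863826
Shift from A(h/2): +0.0018127371.

0.872886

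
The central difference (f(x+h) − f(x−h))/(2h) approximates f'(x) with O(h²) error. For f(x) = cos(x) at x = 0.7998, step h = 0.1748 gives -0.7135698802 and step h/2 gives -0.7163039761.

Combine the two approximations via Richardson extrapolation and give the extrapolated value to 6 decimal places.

-0.717215

r = 2, so 2^r = 4.
4*(-0.7163039761) = -2.8652159044; (-2.8652159044) − (-0.7135698802) = -2.1516460242
(4*(-0.7163039761) − (-0.7135698802))/(4 − 1) = -0.7172153414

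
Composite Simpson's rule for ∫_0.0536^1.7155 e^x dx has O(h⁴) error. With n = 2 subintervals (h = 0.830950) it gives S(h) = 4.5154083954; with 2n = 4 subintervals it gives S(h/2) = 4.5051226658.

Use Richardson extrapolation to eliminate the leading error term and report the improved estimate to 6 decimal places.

The method has order 4: 2^4 = 16.
Difference of the inputs: 4.5051226658 − 4.5154083954 = -0.0102857296
Correction (A(h/2) − A(h))/(16 − 1) = (-0.0102857296)/15 = -0.0006857153
R = A(h/2) + (A(h/2) − A(h))/15 = 4.5051226658 − 0.0006857153 = 4.5044369505

4.504437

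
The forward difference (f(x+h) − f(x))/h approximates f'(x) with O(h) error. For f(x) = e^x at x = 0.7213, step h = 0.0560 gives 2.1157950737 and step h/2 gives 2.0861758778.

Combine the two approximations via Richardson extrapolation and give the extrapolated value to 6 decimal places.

r = 1, so 2^r = 2.
Weighted: 4.1723517556 − 2.1157950737 = 2.0565566819
Divide by 2^1 − 1 = 1.
2.0565566819 ÷ 1 = 2.0565566819

2.056557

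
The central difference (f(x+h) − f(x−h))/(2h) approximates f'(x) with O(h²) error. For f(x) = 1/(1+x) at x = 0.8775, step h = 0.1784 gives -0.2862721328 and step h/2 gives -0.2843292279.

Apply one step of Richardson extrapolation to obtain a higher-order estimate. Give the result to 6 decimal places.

-0.283682

r = 2, so 2^r = 4.
4×(-0.2843292279) = -1.1373169116; (-1.1373169116) − (-0.2862721328) = -0.8510447788
(-0.8510447788) ÷ 3 = -0.2836815929
Shift from A(h/2): +0.0006476350.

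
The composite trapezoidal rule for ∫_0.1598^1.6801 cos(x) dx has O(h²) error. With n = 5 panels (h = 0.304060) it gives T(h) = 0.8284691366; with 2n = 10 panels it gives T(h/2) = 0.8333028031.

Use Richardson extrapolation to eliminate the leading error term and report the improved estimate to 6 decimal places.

r = 2, so 2^r = 4.
2^2*A(h/2) = 3.3332112124; minus A(h) gives 2.5047420758.
Divide by 2^2 − 1 = 3.
R = 2.5047420758/3 = 0.8349140253
Shift from A(h/2): +0.0016112222.

0.834914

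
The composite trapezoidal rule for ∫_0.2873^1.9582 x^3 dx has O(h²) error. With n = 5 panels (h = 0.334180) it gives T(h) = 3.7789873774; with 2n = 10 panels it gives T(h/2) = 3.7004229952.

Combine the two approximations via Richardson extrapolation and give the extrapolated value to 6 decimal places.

The method has order 2: 2^2 = 4.
Top: 4(3.7004229952) − (3.7789873774) = 11.0227046034
Denominator 4 − 1 = 3.
So the Richardson estimate is 3.6742348678.

3.674235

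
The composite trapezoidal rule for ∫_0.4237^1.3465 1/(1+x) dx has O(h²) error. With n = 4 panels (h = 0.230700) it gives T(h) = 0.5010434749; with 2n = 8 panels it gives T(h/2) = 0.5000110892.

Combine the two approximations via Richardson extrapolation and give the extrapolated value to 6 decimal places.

The method has order 2: 2^2 = 4.
Numerator 4*A(h/2) − A(h) = 4*0.5000110892 − 0.5010434749 = 1.4990008819
Denominator 4 − 1 = 3.
1.4990008819 ÷ 3 = 0.4996669606

0.499667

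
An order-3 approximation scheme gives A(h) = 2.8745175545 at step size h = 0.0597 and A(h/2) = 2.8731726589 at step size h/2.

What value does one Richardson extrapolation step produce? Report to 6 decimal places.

r = 3: numerator weight 8, denominator 7.
8×2.8731726589 − 2.8745175545 = 20.1108637167
Denominator 8 − 1 = 7.
Result: 2.8729805310
Shift from A(h/2): −0.0001921279.

2.872981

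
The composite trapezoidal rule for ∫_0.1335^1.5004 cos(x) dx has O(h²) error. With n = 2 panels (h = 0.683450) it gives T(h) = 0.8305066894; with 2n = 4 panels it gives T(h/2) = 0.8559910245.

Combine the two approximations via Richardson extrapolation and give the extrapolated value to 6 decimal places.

Order 2 gives 2^r = 4 and 2^r − 1 = 3.
4·0.8559910245 − 0.8305066894 = 2.5934574086
Denominator 4 − 1 = 3.
So the Richardson estimate is 0.8644858029.

0.864486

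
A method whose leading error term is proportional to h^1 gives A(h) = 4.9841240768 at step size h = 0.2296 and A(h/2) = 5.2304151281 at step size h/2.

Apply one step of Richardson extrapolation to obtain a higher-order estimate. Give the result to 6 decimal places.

5.476706

With r = 1 the leading error scales as h^1, so the weight is 2^1 = 2.
2×5.2304151281 = 10.4608302562; 10.4608302562 − 4.9841240768 = 5.4767061794
Denominator 2 − 1 = 1.
5.4767061794 ÷ 1 = 5.4767061794
Correction |R − A(h/2)| = 2.463e-01; gap |A(h/2) − A(h)| = 2.463e-01.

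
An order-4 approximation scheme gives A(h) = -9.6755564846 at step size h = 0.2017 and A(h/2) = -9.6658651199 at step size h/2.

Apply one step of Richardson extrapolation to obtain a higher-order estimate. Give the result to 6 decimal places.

-9.665219

Method order is 4; weight 2^4 = 16.
Weighted: (-154.6538419184) − (-9.6755564846) = -144.9782854338
Extrapolated: (-144.9782854338) / 15 = -9.6652190289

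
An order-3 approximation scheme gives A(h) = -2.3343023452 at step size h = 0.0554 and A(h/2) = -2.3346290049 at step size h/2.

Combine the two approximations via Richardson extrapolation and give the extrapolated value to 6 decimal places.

r = 3: numerator weight 8, denominator 7.
8 × (-2.3346290049) − (-2.3343023452) = -16.3427296940
Denominator 8 − 1 = 7.
R = (-16.3427296940)/7 = -2.3346756706

-2.334676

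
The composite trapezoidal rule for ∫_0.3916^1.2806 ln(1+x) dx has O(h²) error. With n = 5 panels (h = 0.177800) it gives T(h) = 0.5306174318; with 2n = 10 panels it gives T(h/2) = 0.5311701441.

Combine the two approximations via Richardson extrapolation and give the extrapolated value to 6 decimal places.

r = 2: numerator weight 4, denominator 3.
Top: 4(0.5311701441) − (0.5306174318) = 1.5940631446
(4·0.5311701441 − 0.5306174318)/(4 − 1) = 0.5313543815

0.531354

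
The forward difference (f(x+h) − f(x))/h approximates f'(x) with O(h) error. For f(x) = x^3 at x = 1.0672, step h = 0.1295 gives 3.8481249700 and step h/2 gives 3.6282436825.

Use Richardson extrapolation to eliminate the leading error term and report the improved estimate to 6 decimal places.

3.408362

Leading term ∝ h^1; use weight 2 = 2^1.
A(h/2) − A(h) = 3.6282436825 − 3.8481249700 = -0.2198812875
Divide by 2^1 − 1 = 1: (-0.2198812875)/1 = -0.2198812875
R = A(h/2) + (A(h/2) − A(h))/1 = 3.6282436825 − 0.2198812875 = 3.4083623950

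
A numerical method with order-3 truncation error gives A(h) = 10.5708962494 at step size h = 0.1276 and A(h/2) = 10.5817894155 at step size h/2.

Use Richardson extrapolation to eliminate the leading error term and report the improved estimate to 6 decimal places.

With r = 3 the leading error scales as h^3, so the weight is 2^3 = 8.
8 × 10.5817894155 = 84.6543153240; 84.6543153240 − 10.5708962494 = 74.0834190746
74.0834190746 ÷ 7 = 10.5833455821

10.583346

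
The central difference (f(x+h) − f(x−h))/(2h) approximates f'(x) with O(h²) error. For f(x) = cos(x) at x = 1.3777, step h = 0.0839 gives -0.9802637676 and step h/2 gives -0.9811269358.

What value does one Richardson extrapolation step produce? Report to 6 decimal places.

The method has order 2: 2^2 = 4.
4 × (-0.9811269358) − (-0.9802637676) = -2.9442439756
(4 × (-0.9811269358) − (-0.9802637676))/(4 − 1) = -0.9814146585

-0.981415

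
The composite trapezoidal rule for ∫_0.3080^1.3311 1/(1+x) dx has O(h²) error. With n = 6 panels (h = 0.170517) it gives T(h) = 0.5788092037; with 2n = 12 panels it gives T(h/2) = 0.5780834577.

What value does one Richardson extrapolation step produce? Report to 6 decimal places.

Method order is 2; weight 2^2 = 4.
Weighted: 2.3123338308 − 0.5788092037 = 1.7335246271
(4*0.5780834577 − 0.5788092037)/(4 − 1) = 0.5778415424
Gap between inputs: 7.257e-04; correction applied: −0.0002419153.

0.577842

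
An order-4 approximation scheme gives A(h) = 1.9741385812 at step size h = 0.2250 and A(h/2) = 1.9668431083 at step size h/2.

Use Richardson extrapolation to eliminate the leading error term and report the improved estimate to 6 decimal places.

Method order is 4; weight 2^4 = 16.
Top: 16(1.9668431083) − (1.9741385812) = 29.4953511516
Denominator 16 − 1 = 15.
So the Richardson estimate is 1.9663567434.
Correction |R − A(h/2)| = 4.864e-04; gap |A(h/2) − A(h)| = 7.295e-03.

1.966357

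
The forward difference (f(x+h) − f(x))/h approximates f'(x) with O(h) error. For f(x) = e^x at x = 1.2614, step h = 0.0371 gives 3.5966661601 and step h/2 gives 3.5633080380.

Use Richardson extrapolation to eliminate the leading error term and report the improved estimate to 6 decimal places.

With r = 1 the leading error scales as h^1, so the weight is 2^1 = 2.
Top: 2(3.5633080380) − (3.5966661601) = 3.5299499159
Denominator 2 − 1 = 1.
(2 × 3.5633080380 − 3.5966661601)/(2 − 1) = 3.5299499159

3.529950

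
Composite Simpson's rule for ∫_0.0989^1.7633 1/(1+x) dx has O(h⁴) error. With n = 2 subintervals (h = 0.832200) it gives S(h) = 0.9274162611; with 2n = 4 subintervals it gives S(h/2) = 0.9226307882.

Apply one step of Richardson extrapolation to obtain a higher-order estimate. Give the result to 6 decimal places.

0.922312

Error is O(h^4); halving h shrinks it by 2^4 = 16.
A(h/2) − A(h) = 0.9226307882 − 0.9274162611 = -0.0047854729
Correction (A(h/2) − A(h))/(16 − 1) = (-0.0047854729)/15 = -0.0003190315
R = 0.9226307882 − 0.0003190315 = 0.9223117567
Correction |R − A(h/2)| = 3.190e-04; gap |A(h/2) − A(h)| = 4.785e-03.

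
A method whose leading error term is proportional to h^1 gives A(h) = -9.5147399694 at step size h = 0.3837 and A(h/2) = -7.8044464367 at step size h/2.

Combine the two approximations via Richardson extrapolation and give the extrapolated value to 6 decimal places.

Error is O(h^1); halving h shrinks it by 2^1 = 2.
Weighted: (-15.6088928734) − (-9.5147399694) = -6.0941529040
Denominator 2 − 1 = 1.
(2*(-7.8044464367) − (-9.5147399694))/(2 − 1) = -6.0941529040
Gap between inputs: 1.710e+00; correction applied: +1.7102935327.

-6.094153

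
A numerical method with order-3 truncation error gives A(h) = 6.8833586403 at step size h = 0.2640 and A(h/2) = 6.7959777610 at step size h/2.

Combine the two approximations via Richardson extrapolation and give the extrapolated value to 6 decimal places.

Error is O(h^3); halving h shrinks it by 2^3 = 8.
2^3*A(h/2) = 54.3678220880; minus A(h) gives 47.4844634477.
Extrapolated: 47.4844634477 / 7 = 6.7834947782

6.783495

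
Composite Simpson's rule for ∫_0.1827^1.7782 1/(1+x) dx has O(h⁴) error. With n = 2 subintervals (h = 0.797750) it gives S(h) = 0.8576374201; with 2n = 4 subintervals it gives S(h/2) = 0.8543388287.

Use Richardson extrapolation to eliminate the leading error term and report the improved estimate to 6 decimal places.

Leading term ∝ h^4; use weight 16 = 2^4.
16 × 0.8543388287 = 13.6694212592; subtract 0.8576374201 → 12.8117838391
12.8117838391 ÷ 15 = 0.8541189226
Gap between inputs: 3.299e-03; correction applied: −0.0002199061.

0.854119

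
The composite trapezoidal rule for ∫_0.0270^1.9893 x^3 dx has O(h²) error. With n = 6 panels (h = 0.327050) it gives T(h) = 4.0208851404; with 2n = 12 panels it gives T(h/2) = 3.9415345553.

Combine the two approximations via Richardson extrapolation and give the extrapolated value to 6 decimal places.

3.915084

Method order is 2; weight 2^2 = 4.
4 × 3.9415345553 = 15.7661382212; 15.7661382212 − 4.0208851404 = 11.7452530808
Divide by 2^2 − 1 = 3.
Extrapolated: 11.7452530808 / 3 = 3.9150843603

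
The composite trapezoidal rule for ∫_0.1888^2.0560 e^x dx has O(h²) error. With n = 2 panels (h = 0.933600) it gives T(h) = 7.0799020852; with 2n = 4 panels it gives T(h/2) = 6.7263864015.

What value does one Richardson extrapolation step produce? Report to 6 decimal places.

6.608548

The method has order 2: 2^2 = 4.
4*6.7263864015 = 26.9055456060; subtract 7.0799020852 → 19.8256435208
19.8256435208 ÷ 3 = 6.6085478403
Correction |R − A(h/2)| = 1.178e-01; gap |A(h/2) − A(h)| = 3.535e-01.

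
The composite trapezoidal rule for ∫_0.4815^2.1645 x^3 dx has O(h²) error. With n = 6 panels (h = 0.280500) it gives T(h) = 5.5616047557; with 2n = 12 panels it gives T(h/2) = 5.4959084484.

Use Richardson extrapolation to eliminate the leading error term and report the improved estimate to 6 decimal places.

5.474010

r = 2, so 2^r = 4.
4*5.4959084484 = 21.9836337936; subtract 5.5616047557 → 16.4220290379
Divide by 2^2 − 1 = 3.
R = 16.4220290379/3 = 5.4740096793
Shift from A(h/2): −0.0218987691.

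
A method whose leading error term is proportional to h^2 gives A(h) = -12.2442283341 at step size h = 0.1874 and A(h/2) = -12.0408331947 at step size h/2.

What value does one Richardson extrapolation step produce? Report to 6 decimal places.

-11.973035

Method order is 2; weight 2^2 = 4.
4*(-12.0408331947) = -48.1633327788; (-48.1633327788) − (-12.2442283341) = -35.9191044447
Divide by 2^2 − 1 = 3.
R = (-35.9191044447)/3 = -11.9730348149
Shift from A(h/2): +0.0677983798.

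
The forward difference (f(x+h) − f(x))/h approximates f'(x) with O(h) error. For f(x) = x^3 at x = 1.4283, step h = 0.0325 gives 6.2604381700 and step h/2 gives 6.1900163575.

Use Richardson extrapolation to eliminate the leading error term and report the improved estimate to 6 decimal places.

6.119595

r = 1, so 2^r = 2.
2·6.1900163575 − 6.2604381700 = 6.1195945450
Denominator 2 − 1 = 1.
6.1195945450 ÷ 1 = 6.1195945450
Correction |R − A(h/2)| = 7.042e-02; gap |A(h/2) − A(h)| = 7.042e-02.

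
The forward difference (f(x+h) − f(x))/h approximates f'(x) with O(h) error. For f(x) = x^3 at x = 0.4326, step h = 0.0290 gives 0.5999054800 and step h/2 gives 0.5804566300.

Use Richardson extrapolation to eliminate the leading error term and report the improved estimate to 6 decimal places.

r = 1: numerator weight 2, denominator 1.
2·0.5804566300 = 1.1609132600; 1.1609132600 − 0.5999054800 = 0.5610077800
Divide by 2^1 − 1 = 1.
0.5610077800 ÷ 1 = 0.5610077800

0.561008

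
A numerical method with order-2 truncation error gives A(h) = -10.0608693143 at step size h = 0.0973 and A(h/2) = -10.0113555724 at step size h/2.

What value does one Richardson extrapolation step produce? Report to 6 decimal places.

r = 2, so 2^r = 4.
2^2*A(h/2) = -40.0454222896; minus A(h) gives -29.9845529753.
Extrapolated: (-29.9845529753) / 3 = -9.9948509918

-9.994851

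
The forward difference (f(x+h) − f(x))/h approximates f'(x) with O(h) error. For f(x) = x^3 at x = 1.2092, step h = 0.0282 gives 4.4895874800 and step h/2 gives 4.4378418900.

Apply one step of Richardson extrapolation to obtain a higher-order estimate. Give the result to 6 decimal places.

With r = 1 the leading error scales as h^1, so the weight is 2^1 = 2.
Numerator 2*A(h/2) − A(h) = 2*4.4378418900 − 4.4895874800 = 4.3860963000
Denominator 2 − 1 = 1.
Extrapolated: 4.3860963000 / 1 = 4.3860963000
Correction |R − A(h/2)| = 5.175e-02; gap |A(h/2) − A(h)| = 5.175e-02.

4.386096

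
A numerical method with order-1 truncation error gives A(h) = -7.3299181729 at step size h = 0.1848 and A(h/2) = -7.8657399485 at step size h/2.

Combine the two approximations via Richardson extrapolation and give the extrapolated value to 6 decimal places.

-8.401562

The method has order 1: 2^1 = 2.
2·(-7.8657399485) = -15.7314798970; (-15.7314798970) − (-7.3299181729) = -8.4015617241
Divide by 2^1 − 1 = 1.
Extrapolated: (-8.4015617241) / 1 = -8.4015617241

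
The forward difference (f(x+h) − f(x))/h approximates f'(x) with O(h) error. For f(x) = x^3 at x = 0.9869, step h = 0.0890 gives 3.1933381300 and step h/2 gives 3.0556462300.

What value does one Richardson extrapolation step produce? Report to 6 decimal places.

r = 1: numerator weight 2, denominator 1.
Weighted: 6.1112924600 − 3.1933381300 = 2.9179543300
Denominator 2 − 1 = 1.
Extrapolated: 2.9179543300 / 1 = 2.9179543300

2.917954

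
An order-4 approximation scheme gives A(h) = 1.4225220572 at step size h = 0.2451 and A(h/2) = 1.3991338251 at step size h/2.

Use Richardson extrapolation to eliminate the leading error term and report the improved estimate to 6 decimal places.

Leading term ∝ h^4; use weight 16 = 2^4.
16·1.3991338251 = 22.3861412016; subtract 1.4225220572 → 20.9636191444
Denominator 16 − 1 = 15.
(16·1.3991338251 − 1.4225220572)/(16 − 1) = 1.3975746096
Gap between inputs: 2.339e-02; correction applied: −0.0015592155.

1.397575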